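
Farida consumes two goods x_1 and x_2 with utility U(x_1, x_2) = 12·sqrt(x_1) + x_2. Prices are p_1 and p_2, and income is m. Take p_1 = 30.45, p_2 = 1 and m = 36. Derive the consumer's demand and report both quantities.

Set MRS = p_1/p_2: 6·x_1^(−1/2) = p_1/p_2.
Thus x_1* = (6·p_2/p_1)² — independent of m — with the rest of income spent on x_2.
Plugging in: x_1* = (6·1/30.45)² = 0.0388, x_2* = 34.8177.

x_1* = 0.0388, x_2* = 34.8177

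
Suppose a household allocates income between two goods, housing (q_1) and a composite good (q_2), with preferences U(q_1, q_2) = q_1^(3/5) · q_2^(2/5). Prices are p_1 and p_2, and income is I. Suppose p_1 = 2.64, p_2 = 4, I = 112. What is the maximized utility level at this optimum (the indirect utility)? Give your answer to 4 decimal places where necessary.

Tangency: MRS = (3/2)·q_2/q_1 = p_1/p_2.
So 0.6·p_2·q_2 = 0.4·p_1·q_1; combined with the budget, a share 0.6 of income goes to q_1.
Demand: q_1*(p_1,p_2,I) = 0.6·I/p_1 and q_2* = 0.4·I/p_2.
At p_1=2.64, p_2=4, I=112: q_1* = 0.6·112/2.64 = 25.4545, q_2* = 11.2.
Utility at the optimum: U(25.4545, 11.2) = 18.3293.

V = 18.3293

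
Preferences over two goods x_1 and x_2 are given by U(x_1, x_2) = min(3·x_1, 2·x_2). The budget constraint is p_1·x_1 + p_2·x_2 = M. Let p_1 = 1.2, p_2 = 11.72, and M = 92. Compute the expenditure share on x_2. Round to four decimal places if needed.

share on x_2 = 0.9361

With perfect complements, no substitution: consume in ratio x_1:x_2 = 2:3.
Budget: p_1·x_1 + p_2·(3/2)·x_1 = M, so (2·p_1 + 3·p_2)·x_1 = 2·M.
Demand: x_1*(p_1,p_2,M) = 2·M/(2·p_1 + 3·p_2), x_2* = 3·M/(2·p_1 + 3·p_2).
Here 2·1.2 + 3·11.72 = 37.56, giving x_1* = 4.8988 and x_2* = 7.3482.
Expenditure on x_2: 11.72·7.3482 = 86.1214; share = 0.9361.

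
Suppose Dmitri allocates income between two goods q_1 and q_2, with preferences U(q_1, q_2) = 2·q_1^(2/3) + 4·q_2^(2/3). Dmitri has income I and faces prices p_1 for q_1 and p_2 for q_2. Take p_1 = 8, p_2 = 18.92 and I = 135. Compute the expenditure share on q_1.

MU_q_1 ∝ 2·q_1^(-1/3), MU_q_2 ∝ 4·q_2^(-1/3), so MRS = (1/2)·(q_2/q_1)^(1/3) = p_1/p_2.
Solve for the ratio: q_2/q_1 = [2·p_1/p_2]^(3).
Substitute q_2 = (q_2/q_1)·q_1 into the budget: q_1* = I/(p_1 + p_2·(q_2/q_1)).
Numerically q_2/q_1 = 0.604779, so q_1* = 135/(8 + 18.92·0.604779) = 6.9436 and q_2* = 0.604779·6.9436 = 4.1993.
Expenditure on q_1: 8·6.9436 = 55.5487; share = 0.4115.

share on q_1 = 0.4115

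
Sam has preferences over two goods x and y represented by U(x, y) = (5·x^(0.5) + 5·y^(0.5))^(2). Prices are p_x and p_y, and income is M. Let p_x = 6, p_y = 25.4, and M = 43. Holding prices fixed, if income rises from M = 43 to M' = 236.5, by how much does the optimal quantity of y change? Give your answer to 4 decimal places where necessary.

MU_x ∝ 5·x^(-0.5), MU_y ∝ 5·y^(-0.5), so MRS = (y/x)^(0.5) = p_x/p_y.
Hence y/x = (p_x/p_y)^(1/(0.5)), i.e. raised to the 2 power.
With the ratio pinned down, the budget gives x* = M/(p_x + p_y·(y/x)) and y* = (y/x)·x*.
Numerically y/x = 0.0558, so x* = 43/(6 + 25.4·0.0558) = 5.7972 and y* = 0.0558·5.7972 = 0.3235.
At M' = 236.5: y* = 1.7792. Change: 1.7792 − 0.3235 = 1.4557.

Δy* = 1.4557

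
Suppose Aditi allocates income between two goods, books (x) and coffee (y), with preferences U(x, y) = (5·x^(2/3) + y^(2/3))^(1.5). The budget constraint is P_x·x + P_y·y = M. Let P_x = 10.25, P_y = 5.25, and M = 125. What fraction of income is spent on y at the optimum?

MU_x ∝ 5·x^(-1/3), MU_y ∝ y^(-1/3), so MRS = 5·(y/x)^(1/3) = P_x/P_y.
Hence y/x = ((1/5)·P_x/P_y)^(1/(1/3)), i.e. raised to the 3 power.
Substitute y = (y/x)·x into the budget: x* = M/(P_x + P_y·(y/x)).
Numerically y/x = 0.059537, so x* = 125/(10.25 + 5.25·0.059537) = 11.8342 and y* = 0.059537·11.8342 = 0.7046.
Expenditure on y: 5.25·0.7046 = 3.699; share = 0.0296.

share on y = 0.0296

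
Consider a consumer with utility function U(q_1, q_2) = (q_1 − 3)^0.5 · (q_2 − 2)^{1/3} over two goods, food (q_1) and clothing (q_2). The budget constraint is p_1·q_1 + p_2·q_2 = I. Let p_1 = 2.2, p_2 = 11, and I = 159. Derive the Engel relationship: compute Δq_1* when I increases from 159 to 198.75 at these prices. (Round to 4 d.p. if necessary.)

Δq_1* = 10.8409

MRS = (3/2)·(q_2−2)/(q_1−3). Tangency with p_1/p_2 gives q_2−2 = (2/3)·(p_1/p_2)·(q_1−3).
Substituting into the budget: q_1* = 3 + 0.6·(I − 3·p_1 − 2·p_2)/p_1, and q_2* = 2 + 0.4·(…)/p_2.
Discretionary income = 159 − 3·2.2 − 2·11 = 130.4; q_1* = 3 + 0.6·130.4/2.2 = 38.5636.
At I' = 198.75: q_1* = 49.4045. Change: 49.4045 − 38.5636 = 10.8409.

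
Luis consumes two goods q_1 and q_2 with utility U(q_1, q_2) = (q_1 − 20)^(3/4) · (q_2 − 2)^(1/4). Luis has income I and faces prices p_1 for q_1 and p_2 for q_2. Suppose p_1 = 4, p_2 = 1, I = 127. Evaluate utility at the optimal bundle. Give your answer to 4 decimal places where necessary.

MRS = 3·(q_2−2)/(q_1−20). Tangency with p_1/p_2 gives q_2−2 = (1/3)·(p_1/p_2)·(q_1−20).
Substituting into the budget: q_1* = 20 + 0.75·(I − 20·p_1 − 2·p_2)/p_1, and q_2* = 2 + 0.25·(…)/p_2.
Discretionary income = 127 − 20·4 − 2·1 = 45; q_1* = 20 + 0.75·45/4 = 28.4375; q_2* = 2 + 0.25·45/1 = 13.25.
Utility at the optimum: U(28.4375, 13.25) = 9.0667.

V = 9.0667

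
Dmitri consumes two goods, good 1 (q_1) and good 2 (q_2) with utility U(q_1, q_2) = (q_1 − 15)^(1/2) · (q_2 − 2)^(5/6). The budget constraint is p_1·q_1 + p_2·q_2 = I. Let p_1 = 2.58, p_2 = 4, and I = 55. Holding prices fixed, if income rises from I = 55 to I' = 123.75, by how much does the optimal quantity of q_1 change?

Discretionary income = 55 − 15·2.58 − 2·4 = 8.3; q_1* = 15 + 0.375·8.3/2.58 = 16.2064.
At I' = 123.75: q_1* = 26.1991. Change: 26.1991 − 16.2064 = 9.9927.

Δq_1* = 9.9927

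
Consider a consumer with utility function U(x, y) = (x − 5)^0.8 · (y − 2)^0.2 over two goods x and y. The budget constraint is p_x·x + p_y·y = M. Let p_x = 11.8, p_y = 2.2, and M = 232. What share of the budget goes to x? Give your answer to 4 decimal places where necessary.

After buying the subsistence bundle (5, 2), a share 0.8 of the remaining income goes to x: x* = 5 + 0.8·(M − 5p_x − 2p_y)/p_x.
Discretionary income = 232 − 5·11.8 − 2·2.2 = 168.6; x* = 5 + 0.8·168.6/11.8 = 16.4305; y* = 2 + 0.2·168.6/2.2 = 17.3273.
Expenditure on x: 11.8·16.4305 = 193.88; share = 0.8357.

share on x = 0.8357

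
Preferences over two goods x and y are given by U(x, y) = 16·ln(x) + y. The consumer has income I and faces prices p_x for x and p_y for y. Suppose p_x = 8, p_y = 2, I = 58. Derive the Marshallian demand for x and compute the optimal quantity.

Set MRS = p_x/p_y: (16/x)/1 = p_x/p_y.
So x*(p_x,p_y) = 16·p_y/p_x, independent of income; and y* = (I − 16·p_y)/p_y.
At the given prices: x* = 16·2/8 = 4.

x* = 4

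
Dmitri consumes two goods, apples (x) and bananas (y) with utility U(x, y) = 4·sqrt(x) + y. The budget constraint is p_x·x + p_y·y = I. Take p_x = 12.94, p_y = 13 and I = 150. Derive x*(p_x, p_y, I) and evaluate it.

x* = 4.0372

Utility is quasi-linear in y; the FOC for x is 2/√x = p_x/p_y.
Thus x* = (2·p_y/p_x)² — independent of I — with the rest of income spent on y.
Plugging in: x* = (2·13/12.94)² = 4.0372.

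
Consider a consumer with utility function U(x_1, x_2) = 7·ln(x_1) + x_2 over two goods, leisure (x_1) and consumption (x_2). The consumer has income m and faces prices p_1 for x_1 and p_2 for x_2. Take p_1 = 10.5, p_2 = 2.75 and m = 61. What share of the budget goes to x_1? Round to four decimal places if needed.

share on x_1 = 0.3156

So x_1*(p_1,p_2) = 7·p_2/p_1, independent of income; and x_2* = (m − 7·p_2)/p_2.
At the given prices: x_1* = 7·2.75/10.5 = 1.8333, and x_2* = 15.1818.
Expenditure on x_1: 10.5·1.8333 = 19.25; share = 0.3156.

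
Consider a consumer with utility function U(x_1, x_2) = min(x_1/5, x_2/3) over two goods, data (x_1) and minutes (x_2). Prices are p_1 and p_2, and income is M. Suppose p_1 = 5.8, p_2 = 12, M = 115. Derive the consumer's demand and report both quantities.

Leontief preferences: the optimum is at the kink where x_1/5 = x_2/3, i.e. x_2 = (3/5)·x_1.
Budget: p_1·x_1 + p_2·(3/5)·x_1 = M, so (5·p_1 + 3·p_2)·x_1 = 5·M.
Demand: x_1*(p_1,p_2,M) = 5·M/(5·p_1 + 3·p_2), x_2* = 3·M/(5·p_1 + 3·p_2).
Here 5·5.8 + 3·12 = 65, giving x_1* = 8.8462 and x_2* = 5.3077.

x_1* = 8.8462, x_2* = 5.3077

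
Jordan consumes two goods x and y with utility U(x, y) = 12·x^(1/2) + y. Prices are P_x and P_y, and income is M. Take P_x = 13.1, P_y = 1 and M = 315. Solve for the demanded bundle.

Set MRS = P_x/P_y: 6·x^(−1/2) = P_x/P_y.
Solve: √x = 6·P_y/P_x, so x*(P_x,P_y) = (6·P_y/P_x)², and y* = (M − P_x·x*)/P_y.
Plugging in: x* = (6·1/13.1)² = 0.2098, y* = 312.2519.

x* = 0.2098, y* = 312.2519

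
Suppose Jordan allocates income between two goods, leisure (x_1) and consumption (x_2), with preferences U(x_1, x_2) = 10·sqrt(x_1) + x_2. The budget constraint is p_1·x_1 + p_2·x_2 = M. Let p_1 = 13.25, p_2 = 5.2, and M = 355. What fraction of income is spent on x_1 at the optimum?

share on x_1 = 0.1437

Set MRS = p_1/p_2: 5·x_1^(−1/2) = p_1/p_2.
Thus x_1* = (5·p_2/p_1)² — independent of M — with the rest of income spent on x_2.
Plugging in: x_1* = (5·5.2/13.25)² = 3.8505, x_2* = 58.4579.
Expenditure on x_1: 13.25·3.8505 = 51.0189; share = 0.1437.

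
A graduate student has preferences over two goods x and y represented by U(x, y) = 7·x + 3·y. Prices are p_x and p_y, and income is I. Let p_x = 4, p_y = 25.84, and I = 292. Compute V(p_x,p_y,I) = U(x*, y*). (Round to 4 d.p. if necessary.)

V = 511

Perfect substitutes: compare marginal utility per dollar. 7/p_x vs 3/p_y → 1.75 vs 0.1161.
x gives more utility per dollar, so spend all income on x: x* = I/p_x, y* = 0.
Numerically: x* = 73, y* = 0.
Utility at the optimum: U(73, 0) = 511.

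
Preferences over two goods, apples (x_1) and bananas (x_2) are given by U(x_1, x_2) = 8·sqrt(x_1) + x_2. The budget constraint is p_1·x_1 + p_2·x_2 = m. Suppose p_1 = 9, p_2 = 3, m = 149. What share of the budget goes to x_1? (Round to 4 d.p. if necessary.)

MU_x_1 = 4/√x_1, MU_x_2 = 1. Tangency: 4/√x_1 = p_1/p_2.
Thus x_1* = (4·p_2/p_1)² — independent of m — with the rest of income spent on x_2.
Plugging in: x_1* = (4·3/9)² = 1.7778, x_2* = 44.3333.
Expenditure on x_1: 9·1.7778 = 16; share = 0.1074.

share on x_1 = 0.1074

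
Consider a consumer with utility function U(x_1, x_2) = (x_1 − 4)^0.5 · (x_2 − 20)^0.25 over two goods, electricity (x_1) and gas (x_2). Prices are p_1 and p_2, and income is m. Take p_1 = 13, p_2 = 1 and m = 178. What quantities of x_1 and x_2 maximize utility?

Discretionary income = 178 − 4·13 − 20·1 = 106; x_1* = 4 + 2/3·106/13 = 9.4359; x_2* = 20 + 1/3·106/1 = 55.3333.

x_1* = 9.4359, x_2* = 55.3333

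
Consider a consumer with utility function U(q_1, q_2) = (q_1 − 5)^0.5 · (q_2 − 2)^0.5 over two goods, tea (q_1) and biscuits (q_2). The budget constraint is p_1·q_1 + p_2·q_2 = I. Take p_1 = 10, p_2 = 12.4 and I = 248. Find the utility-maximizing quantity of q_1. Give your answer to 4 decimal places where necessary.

q_1* = 13.66

This is Cobb-Douglas in (q_1−5, q_2−2): tangency gives 0.5·p_2·(q_2−2) = 0.5·p_1·(q_1−5).
After buying the subsistence bundle (5, 2), a share 0.5 of the remaining income goes to q_1: q_1* = 5 + 0.5·(I − 5p_1 − 2p_2)/p_1.
Discretionary income = 248 − 5·10 − 2·12.4 = 173.2; q_1* = 5 + 0.5·173.2/10 = 13.66.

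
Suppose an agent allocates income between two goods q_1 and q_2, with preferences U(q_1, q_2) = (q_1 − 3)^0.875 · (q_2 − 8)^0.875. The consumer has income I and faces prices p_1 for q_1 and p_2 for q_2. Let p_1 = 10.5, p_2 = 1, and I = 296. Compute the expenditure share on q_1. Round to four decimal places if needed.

share on q_1 = 0.5397

After buying the subsistence bundle (3, 8), a share 0.5 of the remaining income goes to q_1: q_1* = 3 + 0.5·(I − 3p_1 − 8p_2)/p_1.
Discretionary income = 296 − 3·10.5 − 8·1 = 256.5; q_1* = 3 + 0.5·256.5/10.5 = 15.2143; q_2* = 8 + 0.5·256.5/1 = 136.25.
Expenditure on q_1: 10.5·15.2143 = 159.75; share = 0.5397.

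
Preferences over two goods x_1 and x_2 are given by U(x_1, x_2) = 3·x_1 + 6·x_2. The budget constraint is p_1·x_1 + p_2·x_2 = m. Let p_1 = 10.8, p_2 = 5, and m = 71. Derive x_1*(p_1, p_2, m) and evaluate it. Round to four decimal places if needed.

Linear utility — the consumer picks whichever good has higher MU/price: 3/10.8 = 0.2778 vs 6/5 = 1.2.
x_2 gives more utility per dollar, so spend all income on x_2: x_2* = m/p_2, x_1* = 0.
Numerically: x_1* = 0, x_2* = 14.2.

x_1* = 0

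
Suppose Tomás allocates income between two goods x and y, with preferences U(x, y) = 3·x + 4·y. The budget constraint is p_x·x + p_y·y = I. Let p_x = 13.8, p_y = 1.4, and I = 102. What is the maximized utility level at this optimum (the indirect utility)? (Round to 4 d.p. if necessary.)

Numerically: x* = 0, y* = 72.8571.
Utility at the optimum: U(0, 72.8571) = 291.4286.

V = 291.4286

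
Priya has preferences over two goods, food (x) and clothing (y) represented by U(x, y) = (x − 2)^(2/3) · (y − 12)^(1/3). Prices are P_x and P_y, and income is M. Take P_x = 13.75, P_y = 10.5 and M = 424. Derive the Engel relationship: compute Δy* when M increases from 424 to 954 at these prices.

Δy* = 16.8254

This is Cobb-Douglas in (x−2, y−12): tangency gives 2/3·P_y·(y−12) = 1/3·P_x·(x−2).
After buying the subsistence bundle (2, 12), a share 2/3 of the remaining income goes to x: x* = 2 + 2/3·(M − 2P_x − 12P_y)/P_x.
Discretionary income = 424 − 2·13.75 − 12·10.5 = 270.5; y* = 12 + 1/3·270.5/10.5 = 20.5873.
At M' = 954: y* = 37.4127. Change: 37.4127 − 20.5873 = 16.8254.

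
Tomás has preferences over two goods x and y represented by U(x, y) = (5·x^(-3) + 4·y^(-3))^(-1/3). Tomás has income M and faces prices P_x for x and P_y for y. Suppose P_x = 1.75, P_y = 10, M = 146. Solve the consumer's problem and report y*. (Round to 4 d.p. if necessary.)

y* = 11.3522

MRS = MU_x/MU_y = (5/4)·(y/x)^(4). Set equal to P_x/P_y.
Hence y/x = ((4/5)·P_x/P_y)^(1/(4)), i.e. raised to the 0.25 power.
With the ratio pinned down, the budget gives x* = M/(P_x + P_y·(y/x)) and y* = (y/x)·x*.
Numerically y/x = 0.611691, so x* = 146/(1.75 + 10·0.611691) = 18.5588 and y* = 0.611691·18.5588 = 11.3522.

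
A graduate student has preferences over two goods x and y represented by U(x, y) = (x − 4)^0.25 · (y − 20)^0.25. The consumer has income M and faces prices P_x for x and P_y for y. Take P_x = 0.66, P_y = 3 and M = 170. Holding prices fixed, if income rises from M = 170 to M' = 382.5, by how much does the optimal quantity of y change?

Let x' = x−4, y' = y−20. MRS = y'/x' = P_x/P_y.
After buying the subsistence bundle (4, 20), a share 0.5 of the remaining income goes to x: x* = 4 + 0.5·(M − 4P_x − 20P_y)/P_x.
Discretionary income = 170 − 4·0.66 − 20·3 = 107.36; y* = 20 + 0.5·107.36/3 = 37.8933.
At M' = 382.5: y* = 73.31. Change: 73.31 − 37.8933 = 35.4167.

Δy* = 35.4167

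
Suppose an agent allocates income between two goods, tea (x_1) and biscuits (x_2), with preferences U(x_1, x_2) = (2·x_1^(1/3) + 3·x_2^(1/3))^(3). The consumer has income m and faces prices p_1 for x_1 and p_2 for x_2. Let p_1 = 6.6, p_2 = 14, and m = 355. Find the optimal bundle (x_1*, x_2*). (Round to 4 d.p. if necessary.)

x_1* = 23.7855, x_2* = 14.144

MRS = MU_x_1/MU_x_2 = (2/3)·(x_2/x_1)^(2/3). Set equal to p_1/p_2.
Hence x_2/x_1 = ((3/2)·p_1/p_2)^(1/(2/3)), i.e. raised to the 1.5 power.
With the ratio pinned down, the budget gives x_1* = m/(p_1 + p_2·(x_2/x_1)) and x_2* = (x_2/x_1)·x_1*.
Numerically x_2/x_1 = 0.594649, so x_1* = 355/(6.6 + 14·0.594649) = 23.7855 and x_2* = 0.594649·23.7855 = 14.144.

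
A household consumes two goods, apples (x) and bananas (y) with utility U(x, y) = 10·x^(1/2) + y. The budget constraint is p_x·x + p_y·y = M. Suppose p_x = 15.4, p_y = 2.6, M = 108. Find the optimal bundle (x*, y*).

MU_x = 5/√x, MU_y = 1. Tangency: 5/√x = p_x/p_y.
Solve: √x = 5·p_y/p_x, so x*(p_x,p_y) = (5·p_y/p_x)², and y* = (M − p_x·x*)/p_y.
Plugging in: x* = (5·2.6/15.4)² = 0.7126, y* = 37.3177.

x* = 0.7126, y* = 37.3177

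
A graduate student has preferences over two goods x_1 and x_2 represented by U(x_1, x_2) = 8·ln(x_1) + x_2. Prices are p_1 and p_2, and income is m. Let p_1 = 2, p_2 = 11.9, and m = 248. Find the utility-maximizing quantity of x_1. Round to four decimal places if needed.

x_1* = 47.6

Set MRS = p_1/p_2: (8/x_1)/1 = p_1/p_2.
So x_1*(p_1,p_2) = 8·p_2/p_1, independent of income; and x_2* = (m − 8·p_2)/p_2.
At the given prices: x_1* = 8·11.9/2 = 47.6.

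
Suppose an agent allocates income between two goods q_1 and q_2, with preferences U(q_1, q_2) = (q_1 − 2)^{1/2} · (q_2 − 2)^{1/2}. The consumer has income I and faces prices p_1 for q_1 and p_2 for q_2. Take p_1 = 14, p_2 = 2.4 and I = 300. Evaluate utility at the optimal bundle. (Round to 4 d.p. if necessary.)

MRS = (q_2−2)/(q_1−2). Tangency with p_1/p_2 gives q_2−2 = (p_1/p_2)·(q_1−2).
Substituting into the budget: q_1* = 2 + 0.5·(I − 2·p_1 − 2·p_2)/p_1, and q_2* = 2 + 0.5·(…)/p_2.
Discretionary income = 300 − 2·14 − 2·2.4 = 267.2; q_1* = 2 + 0.5·267.2/14 = 11.5429; q_2* = 2 + 0.5·267.2/2.4 = 57.6667.
Utility at the optimum: U(11.5429, 57.6667) = 23.0482.

V = 23.0482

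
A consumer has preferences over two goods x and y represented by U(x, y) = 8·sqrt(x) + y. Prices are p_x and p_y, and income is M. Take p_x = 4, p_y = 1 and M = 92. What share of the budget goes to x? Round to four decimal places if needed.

Set MRS = p_x/p_y: 4·x^(−1/2) = p_x/p_y.
Solve: √x = 4·p_y/p_x, so x*(p_x,p_y) = (4·p_y/p_x)², and y* = (M − p_x·x*)/p_y.
Plugging in: x* = (4·1/4)² = 1, y* = 88.
Expenditure on x: 4·1 = 4; share = 0.0435.

share on x = 0.0435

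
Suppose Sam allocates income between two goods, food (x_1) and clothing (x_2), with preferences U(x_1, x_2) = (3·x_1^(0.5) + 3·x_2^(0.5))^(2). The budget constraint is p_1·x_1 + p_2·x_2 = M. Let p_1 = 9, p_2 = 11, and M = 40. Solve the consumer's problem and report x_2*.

MU_x_1 ∝ 3·x_1^(-0.5), MU_x_2 ∝ 3·x_2^(-0.5), so MRS = (x_2/x_1)^(0.5) = p_1/p_2.
Hence x_2/x_1 = (p_1/p_2)^(1/(0.5)), i.e. raised to the 2 power.
Substitute x_2 = (x_2/x_1)·x_1 into the budget: x_1* = M/(p_1 + p_2·(x_2/x_1)).
Numerically x_2/x_1 = 0.669421, so x_1* = 40/(9 + 11·0.669421) = 2.4444 and x_2* = 0.669421·2.4444 = 1.6364.

x_2* = 1.6364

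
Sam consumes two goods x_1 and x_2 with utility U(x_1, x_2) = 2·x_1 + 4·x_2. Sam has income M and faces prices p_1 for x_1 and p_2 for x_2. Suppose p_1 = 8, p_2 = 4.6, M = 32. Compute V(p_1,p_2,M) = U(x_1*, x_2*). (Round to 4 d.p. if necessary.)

Perfect substitutes: compare marginal utility per dollar. 2/p_1 vs 4/p_2 → 0.25 vs 0.8696.
x_2 gives more utility per dollar, so spend all income on x_2: x_2* = M/p_2, x_1* = 0.
Numerically: x_1* = 0, x_2* = 6.9565.
Utility at the optimum: U(0, 6.9565) = 27.8261.

V = 27.8261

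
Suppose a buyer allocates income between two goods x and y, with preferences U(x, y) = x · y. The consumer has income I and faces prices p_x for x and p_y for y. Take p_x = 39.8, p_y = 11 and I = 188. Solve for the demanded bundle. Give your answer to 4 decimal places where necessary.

x* = 2.3618, y* = 8.5455

The MRS is y/x. Set MRS = p_x/p_y.
So p_y·y = p_x·x; combined with the budget, a share 0.5 of income goes to x.
Demand: x*(p_x,p_y,I) = 0.5·I/p_x and y* = 0.5·I/p_y.
At p_x=39.8, p_y=11, I=188: x* = 0.5·188/39.8 = 2.3618, y* = 8.5455.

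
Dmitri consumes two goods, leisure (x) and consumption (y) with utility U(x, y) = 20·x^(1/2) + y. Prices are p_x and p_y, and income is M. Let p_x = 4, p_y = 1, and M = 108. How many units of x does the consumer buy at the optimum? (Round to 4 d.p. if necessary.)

MU_x = 10/√x, MU_y = 1. Tangency: 10/√x = p_x/p_y.
Thus x* = (10·p_y/p_x)² — independent of M — with the rest of income spent on y.
Plugging in: x* = (10·1/4)² = 6.25.

x* = 6.25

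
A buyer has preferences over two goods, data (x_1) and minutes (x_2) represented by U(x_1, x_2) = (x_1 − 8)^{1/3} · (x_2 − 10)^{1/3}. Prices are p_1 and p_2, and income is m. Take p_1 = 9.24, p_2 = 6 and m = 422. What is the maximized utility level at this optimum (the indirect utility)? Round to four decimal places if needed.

After buying the subsistence bundle (8, 10), a share 0.5 of the remaining income goes to x_1: x_1* = 8 + 0.5·(m − 8p_1 − 10p_2)/p_1.
Discretionary income = 422 − 8·9.24 − 10·6 = 288.08; x_1* = 8 + 0.5·288.08/9.24 = 23.5887; x_2* = 10 + 0.5·288.08/6 = 34.0067.
Utility at the optimum: U(23.5887, 34.0067) = 7.2063.

V = 7.2063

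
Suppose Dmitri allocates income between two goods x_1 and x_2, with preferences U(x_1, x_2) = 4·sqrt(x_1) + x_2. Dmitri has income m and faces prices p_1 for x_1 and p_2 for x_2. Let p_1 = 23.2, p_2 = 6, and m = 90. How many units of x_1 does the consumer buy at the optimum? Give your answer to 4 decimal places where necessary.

x_1* = 0.2675

Utility is quasi-linear in x_2; the FOC for x_1 is 2/√x_1 = p_1/p_2.
Thus x_1* = (2·p_2/p_1)² — independent of m — with the rest of income spent on x_2.
Plugging in: x_1* = (2·6/23.2)² = 0.2675.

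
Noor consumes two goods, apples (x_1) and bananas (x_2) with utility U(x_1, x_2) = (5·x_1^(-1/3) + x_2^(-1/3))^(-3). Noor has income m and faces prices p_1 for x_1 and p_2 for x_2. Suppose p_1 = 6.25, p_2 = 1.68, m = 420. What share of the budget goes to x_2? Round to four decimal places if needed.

share on x_2 = 0.1772

From the CES first-order condition, 5·(x_2/x_1)^(4/3) = p_1/p_2.
Solve for the ratio: x_2/x_1 = [(1/5)·p_1/p_2]^(0.75).
With the ratio pinned down, the budget gives x_1* = m/(p_1 + p_2·(x_2/x_1)) and x_2* = (x_2/x_1)·x_1*.
Numerically x_2/x_1 = 0.801125, so x_1* = 420/(6.25 + 1.68·0.801125) = 55.2931 and x_2* = 0.801125·55.2931 = 44.2967.
Expenditure on x_2: 1.68·44.2967 = 74.4184; share = 0.1772.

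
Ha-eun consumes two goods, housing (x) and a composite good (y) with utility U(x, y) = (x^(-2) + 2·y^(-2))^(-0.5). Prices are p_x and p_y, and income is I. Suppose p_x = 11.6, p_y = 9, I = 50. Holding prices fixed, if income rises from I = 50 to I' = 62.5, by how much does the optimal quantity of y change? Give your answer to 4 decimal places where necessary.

Δy* = 0.7159

MRS = MU_x/MU_y = (1/2)·(y/x)^(3). Set equal to p_x/p_y.
Hence y/x = (2·p_x/p_y)^(1/(3)), i.e. raised to the 1/3 power.
Substitute y = (y/x)·x into the budget: x* = I/(p_x + p_y·(y/x)).
Numerically y/x = 1.37114, so x* = 50/(11.6 + 9·1.37114) = 2.0885 and y* = 1.37114·2.0885 = 2.8637.
At I' = 62.5: y* = 3.5796. Change: 3.5796 − 2.8637 = 0.7159.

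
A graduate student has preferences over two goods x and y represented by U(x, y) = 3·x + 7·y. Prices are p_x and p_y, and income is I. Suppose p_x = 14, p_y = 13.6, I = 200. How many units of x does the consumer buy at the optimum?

Perfect substitutes: compare marginal utility per dollar. 3/p_x vs 7/p_y → 0.2143 vs 0.5147.
y gives more utility per dollar, so spend all income on y: y* = I/p_y, x* = 0.
Numerically: x* = 0, y* = 14.7059.

x* = 0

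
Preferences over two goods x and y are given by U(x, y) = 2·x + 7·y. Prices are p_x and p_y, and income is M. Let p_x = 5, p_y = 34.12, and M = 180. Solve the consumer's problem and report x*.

Linear utility — the consumer picks whichever good has higher MU/price: 2/5 = 0.4 vs 7/34.12 = 0.2052.
x gives more utility per dollar, so spend all income on x: x* = M/p_x, y* = 0.
Numerically: x* = 36, y* = 0.

x* = 36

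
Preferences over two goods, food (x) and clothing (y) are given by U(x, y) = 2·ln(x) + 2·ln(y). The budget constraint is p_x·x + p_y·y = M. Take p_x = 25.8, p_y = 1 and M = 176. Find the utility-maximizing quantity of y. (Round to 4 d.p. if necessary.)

Tangency: MRS = y/x = p_x/p_y.
Rearranging, p_y·y = p_x·x. Substituting into the budget gives p_x·x·(1 + 1) = M.
Demand: x*(p_x,p_y,M) = 0.5·M/p_x and y* = 0.5·M/p_y.
At p_x=25.8, p_y=1, M=176: y* = 0.5·176/1 = 88.

y* = 88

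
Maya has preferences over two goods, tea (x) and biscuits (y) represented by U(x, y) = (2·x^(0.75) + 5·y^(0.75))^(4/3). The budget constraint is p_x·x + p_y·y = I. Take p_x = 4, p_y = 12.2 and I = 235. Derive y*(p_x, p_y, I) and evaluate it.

MRS = MU_x/MU_y = (2/5)·(y/x)^(0.25). Set equal to p_x/p_y.
Hence y/x = ((5/2)·p_x/p_y)^(1/(0.25)), i.e. raised to the 4 power.
Substitute y = (y/x)·x into the budget: x* = I/(p_x + p_y·(y/x)).
Numerically y/x = 0.451399, so x* = 235/(4 + 12.2·0.451399) = 24.7184 and y* = 0.451399·24.7184 = 11.1579.

y* = 11.1579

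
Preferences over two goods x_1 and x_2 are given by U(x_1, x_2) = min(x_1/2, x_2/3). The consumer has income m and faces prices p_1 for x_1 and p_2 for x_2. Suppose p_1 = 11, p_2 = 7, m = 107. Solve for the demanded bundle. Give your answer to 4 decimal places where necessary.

x_1* = 4.9767, x_2* = 7.4651

Leontief preferences: the optimum is at the kink where x_1/2 = x_2/3, i.e. x_2 = (3/2)·x_1.
Budget: p_1·x_1 + p_2·(3/2)·x_1 = m, so (2·p_1 + 3·p_2)·x_1 = 2·m.
Demand: x_1*(p_1,p_2,m) = 2·m/(2·p_1 + 3·p_2), x_2* = 3·m/(2·p_1 + 3·p_2).
Here 2·11 + 3·7 = 43, giving x_1* = 4.9767 and x_2* = 7.4651.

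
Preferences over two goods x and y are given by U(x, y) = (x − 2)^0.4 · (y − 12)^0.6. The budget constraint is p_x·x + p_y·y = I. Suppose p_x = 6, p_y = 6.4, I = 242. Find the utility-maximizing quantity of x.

MRS = (2/3)·(y−12)/(x−2). Tangency with p_x/p_y gives y−12 = (3/2)·(p_x/p_y)·(x−2).
Substituting into the budget: x* = 2 + 0.4·(I − 2·p_x − 12·p_y)/p_x, and y* = 12 + 0.6·(…)/p_y.
Discretionary income = 242 − 2·6 − 12·6.4 = 153.2; x* = 2 + 0.4·153.2/6 = 12.2133.

x* = 12.2133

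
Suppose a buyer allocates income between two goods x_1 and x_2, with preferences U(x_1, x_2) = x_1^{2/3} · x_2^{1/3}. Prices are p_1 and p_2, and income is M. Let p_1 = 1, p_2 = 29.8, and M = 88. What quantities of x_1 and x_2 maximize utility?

x_1* = 58.6667, x_2* = 0.9843

Tangency: MRS = 2·x_2/x_1 = p_1/p_2.
So 2/3·p_2·x_2 = 1/3·p_1·x_1; combined with the budget, a share 2/3 of income goes to x_1.
Demand: x_1*(p_1,p_2,M) = 2/3·M/p_1 and x_2* = 1/3·M/p_2.
At p_1=1, p_2=29.8, M=88: x_1* = 2/3·88/1 = 58.6667, x_2* = 0.9843.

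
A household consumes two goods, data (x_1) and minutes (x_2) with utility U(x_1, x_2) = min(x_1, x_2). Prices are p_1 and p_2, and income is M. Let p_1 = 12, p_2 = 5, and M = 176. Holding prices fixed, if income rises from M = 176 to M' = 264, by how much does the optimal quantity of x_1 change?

With perfect complements, no substitution: consume in ratio x_1:x_2 = 1:1.
Budget: p_1·x_1 + p_2·x_1 = M, so (p_1 + p_2)·x_1 = M.
Demand: x_1*(p_1,p_2,M) = M/(p_1 + p_2), x_2* = M/(p_1 + p_2).
Here 12 + 5 = 17, giving x_1* = 10.3529.
At M' = 264: x_1* = 15.5294. Change: 15.5294 − 10.3529 = 5.1765.

Δx_1* = 5.1765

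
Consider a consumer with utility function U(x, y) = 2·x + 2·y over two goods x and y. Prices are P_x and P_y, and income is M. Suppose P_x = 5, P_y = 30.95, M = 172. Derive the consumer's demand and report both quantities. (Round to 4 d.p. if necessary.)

Linear utility — the consumer picks whichever good has higher MU/price: 2/5 = 0.4 vs 2/30.95 = 0.0646.
x gives more utility per dollar, so spend all income on x: x* = M/P_x, y* = 0.
Numerically: x* = 34.4, y* = 0.

x* = 34.4, y* = 0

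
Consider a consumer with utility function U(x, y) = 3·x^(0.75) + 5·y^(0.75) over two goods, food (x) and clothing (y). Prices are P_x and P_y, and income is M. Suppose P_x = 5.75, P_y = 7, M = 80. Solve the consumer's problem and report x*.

x* = 2.6367

MU_x ∝ 3·x^(-0.25), MU_y ∝ 5·y^(-0.25), so MRS = (3/5)·(y/x)^(0.25) = P_x/P_y.
Solve for the ratio: y/x = [(5/3)·P_x/P_y]^(4).
With the ratio pinned down, the budget gives x* = M/(P_x + P_y·(y/x)) and y* = (y/x)·x*.
Numerically y/x = 3.512968, so x* = 80/(5.75 + 7·3.512968) = 2.6367.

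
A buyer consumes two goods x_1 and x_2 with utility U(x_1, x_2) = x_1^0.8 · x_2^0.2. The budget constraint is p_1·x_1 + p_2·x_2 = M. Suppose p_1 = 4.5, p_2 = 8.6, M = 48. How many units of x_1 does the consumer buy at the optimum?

MU_x_1/MU_x_2 = (0.8·x_2)/(0.2·x_1); tangency sets this equal to p_1/p_2.
So 0.8·p_2·x_2 = 0.2·p_1·x_1; combined with the budget, a share 0.8 of income goes to x_1.
Demand: x_1*(p_1,p_2,M) = 0.8·M/p_1 and x_2* = 0.2·M/p_2.
At p_1=4.5, p_2=8.6, M=48: x_1* = 0.8·48/4.5 = 8.5333.

x_1* = 8.5333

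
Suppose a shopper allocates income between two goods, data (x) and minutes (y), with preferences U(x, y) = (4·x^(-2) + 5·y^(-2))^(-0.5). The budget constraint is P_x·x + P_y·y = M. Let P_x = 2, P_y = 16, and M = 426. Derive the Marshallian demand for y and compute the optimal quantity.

From the CES first-order condition, (4/5)·(y/x)^(3) = P_x/P_y.
Solve for the ratio: y/x = [(5/4)·P_x/P_y]^(1/3).
Substitute y = (y/x)·x into the budget: x* = M/(P_x + P_y·(y/x)).
Numerically y/x = 0.538609, so x* = 426/(2 + 16·0.538609) = 40.1215 and y* = 0.538609·40.1215 = 21.6098.

y* = 21.6098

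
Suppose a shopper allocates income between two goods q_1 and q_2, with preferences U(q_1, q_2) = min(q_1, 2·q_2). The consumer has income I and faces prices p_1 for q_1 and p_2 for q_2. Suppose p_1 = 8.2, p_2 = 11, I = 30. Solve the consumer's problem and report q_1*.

Leontief preferences: the optimum is at the kink where q_1/2 = q_2/1, i.e. q_2 = (1/2)·q_1.
Budget: p_1·q_1 + p_2·(1/2)·q_1 = I, so (2·p_1 + p_2)·q_1 = 2·I.
Demand: q_1*(p_1,p_2,I) = 2·I/(2·p_1 + p_2), q_2* = I/(2·p_1 + p_2).
Here 2·8.2 + 11 = 27.4, giving q_1* = 2.1898.

q_1* = 2.1898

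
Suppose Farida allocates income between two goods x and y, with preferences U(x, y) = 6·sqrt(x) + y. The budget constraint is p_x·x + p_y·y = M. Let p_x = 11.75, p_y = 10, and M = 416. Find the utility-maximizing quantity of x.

MU_x = 3/√x, MU_y = 1. Tangency: 3/√x = p_x/p_y.
Thus x* = (3·p_y/p_x)² — independent of M — with the rest of income spent on y.
Plugging in: x* = (3·10/11.75)² = 6.5188.

x* = 6.5188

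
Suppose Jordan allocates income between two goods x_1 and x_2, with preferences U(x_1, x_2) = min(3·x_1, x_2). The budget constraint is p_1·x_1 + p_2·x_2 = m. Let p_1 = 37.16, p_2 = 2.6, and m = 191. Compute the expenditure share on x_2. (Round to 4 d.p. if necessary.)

share on x_2 = 0.1735

Here 37.16 + 3·2.6 = 44.96, giving x_1* = 4.2482 and x_2* = 12.7447.
Expenditure on x_2: 2.6·12.7447 = 33.1361; share = 0.1735.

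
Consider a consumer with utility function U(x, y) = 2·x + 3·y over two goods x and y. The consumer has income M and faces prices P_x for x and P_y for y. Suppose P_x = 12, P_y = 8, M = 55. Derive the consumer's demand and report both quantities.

Perfect substitutes: compare marginal utility per dollar. 2/P_x vs 3/P_y → 0.1667 vs 0.375.
y gives more utility per dollar, so spend all income on y: y* = M/P_y, x* = 0.
Numerically: x* = 0, y* = 6.875.

x* = 0, y* = 6.875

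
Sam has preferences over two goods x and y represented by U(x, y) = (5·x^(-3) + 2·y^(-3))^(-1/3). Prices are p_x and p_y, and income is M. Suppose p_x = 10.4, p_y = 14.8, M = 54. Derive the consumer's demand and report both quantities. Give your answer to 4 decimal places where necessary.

x* = 2.55, y* = 1.8567

From the CES first-order condition, (5/2)·(y/x)^(4) = p_x/p_y.
Hence y/x = ((2/5)·p_x/p_y)^(1/(4)), i.e. raised to the 0.25 power.
Substitute y = (y/x)·x into the budget: x* = M/(p_x + p_y·(y/x)).
Numerically y/x = 0.728128, so x* = 54/(10.4 + 14.8·0.728128) = 2.55 and y* = 0.728128·2.55 = 1.8567.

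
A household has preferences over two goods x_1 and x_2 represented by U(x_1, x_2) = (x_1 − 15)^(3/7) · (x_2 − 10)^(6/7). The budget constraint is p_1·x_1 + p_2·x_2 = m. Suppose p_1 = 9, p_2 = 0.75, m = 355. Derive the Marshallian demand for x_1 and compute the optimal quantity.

MRS = (1/2)·(x_2−10)/(x_1−15). Tangency with p_1/p_2 gives x_2−10 = 2·(p_1/p_2)·(x_1−15).
After buying the subsistence bundle (15, 10), a share 1/3 of the remaining income goes to x_1: x_1* = 15 + 1/3·(m − 15p_1 − 10p_2)/p_1.
Discretionary income = 355 − 15·9 − 10·0.75 = 212.5; x_1* = 15 + 1/3·212.5/9 = 22.8704.

x_1* = 22.8704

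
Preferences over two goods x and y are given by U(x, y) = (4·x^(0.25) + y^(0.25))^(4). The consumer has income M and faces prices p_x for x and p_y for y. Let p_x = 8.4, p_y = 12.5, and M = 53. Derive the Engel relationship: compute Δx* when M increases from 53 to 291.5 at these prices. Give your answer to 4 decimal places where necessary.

MRS = MU_x/MU_y = 4·(y/x)^(0.75). Set equal to p_x/p_y.
Solve for the ratio: y/x = [(1/4)·p_x/p_y]^(4/3).
Substitute y = (y/x)·x into the budget: x* = M/(p_x + p_y·(y/x)).
Numerically y/x = 0.0927, so x* = 53/(8.4 + 12.5·0.0927) = 5.5447.
At M' = 291.5: x* = 30.4956. Change: 30.4956 − 5.5447 = 24.951.

Δx* = 24.951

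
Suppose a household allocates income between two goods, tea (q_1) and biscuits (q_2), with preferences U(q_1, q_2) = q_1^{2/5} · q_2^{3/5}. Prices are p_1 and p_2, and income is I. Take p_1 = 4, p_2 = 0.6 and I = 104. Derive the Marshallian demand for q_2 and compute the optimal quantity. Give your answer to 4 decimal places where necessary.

q_2* = 104

The MRS is (2/3)·q_2/q_1. Set MRS = p_1/p_2.
So 0.4·p_2·q_2 = 0.6·p_1·q_1; combined with the budget, a share 0.4 of income goes to q_1.
Demand: q_1*(p_1,p_2,I) = 0.4·I/p_1 and q_2* = 0.6·I/p_2.
At p_1=4, p_2=0.6, I=104: q_2* = 0.6·104/0.6 = 104.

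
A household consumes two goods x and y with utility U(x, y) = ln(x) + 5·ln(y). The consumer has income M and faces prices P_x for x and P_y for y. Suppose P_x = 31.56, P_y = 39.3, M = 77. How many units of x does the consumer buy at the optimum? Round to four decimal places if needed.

MU_x/MU_y = (y)/(5·x); tangency sets this equal to P_x/P_y.
Rearranging, P_y·y = 5·P_x·x. Substituting into the budget gives P_x·x·(1 + 5) = M.
Demand: x*(P_x,P_y,M) = 1/6·M/P_x and y* = 5/6·M/P_y.
At P_x=31.56, P_y=39.3, M=77: x* = 1/6·77/31.56 = 0.4066.

x* = 0.4066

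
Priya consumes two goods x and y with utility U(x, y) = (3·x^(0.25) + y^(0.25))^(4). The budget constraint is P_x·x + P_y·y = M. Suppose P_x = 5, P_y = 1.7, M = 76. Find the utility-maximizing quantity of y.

From the CES first-order condition, 3·(y/x)^(0.75) = P_x/P_y.
Solve for the ratio: y/x = [(1/3)·P_x/P_y]^(4/3).
Substitute y = (y/x)·x into the budget: x* = M/(P_x + P_y·(y/x)).
Numerically y/x = 0.973942, so x* = 76/(5 + 1.7·0.973942) = 11.4188 and y* = 0.973942·11.4188 = 11.1212.

y* = 11.1212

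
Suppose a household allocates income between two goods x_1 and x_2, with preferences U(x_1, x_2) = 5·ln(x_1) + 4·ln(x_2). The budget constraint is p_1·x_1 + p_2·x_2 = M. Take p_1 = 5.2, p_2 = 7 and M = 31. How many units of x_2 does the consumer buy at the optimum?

The MRS is (5/4)·x_2/x_1. Set MRS = p_1/p_2.
Rearranging, p_2·x_2 = (4/5)·p_1·x_1. Substituting into the budget gives p_1·x_1·(1 + (4/5)) = M.
Demand: x_1*(p_1,p_2,M) = 5/9·M/p_1 and x_2* = 4/9·M/p_2.
At p_1=5.2, p_2=7, M=31: x_2* = 4/9·31/7 = 1.9683.

x_2* = 1.9683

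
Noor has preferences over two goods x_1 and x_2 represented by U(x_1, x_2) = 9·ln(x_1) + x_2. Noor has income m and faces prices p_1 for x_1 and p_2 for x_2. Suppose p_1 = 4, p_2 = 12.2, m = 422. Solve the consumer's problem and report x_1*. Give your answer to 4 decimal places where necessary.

x_1* = 27.45

MU_x_1 = 9/x_1, MU_x_2 = 1. Tangency: 9/x_1 = p_1/p_2.
So x_1*(p_1,p_2) = 9·p_2/p_1, independent of income; and x_2* = (m − 9·p_2)/p_2.
At the given prices: x_1* = 9·12.2/4 = 27.45.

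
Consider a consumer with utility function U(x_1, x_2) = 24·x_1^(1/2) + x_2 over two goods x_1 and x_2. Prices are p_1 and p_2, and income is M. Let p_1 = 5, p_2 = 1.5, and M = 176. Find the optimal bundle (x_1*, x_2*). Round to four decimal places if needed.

x_1* = 12.96, x_2* = 74.1333

MU_x_1 = 12/√x_1, MU_x_2 = 1. Tangency: 12/√x_1 = p_1/p_2.
Thus x_1* = (12·p_2/p_1)² — independent of M — with the rest of income spent on x_2.
Plugging in: x_1* = (12·1.5/5)² = 12.96, x_2* = 74.1333.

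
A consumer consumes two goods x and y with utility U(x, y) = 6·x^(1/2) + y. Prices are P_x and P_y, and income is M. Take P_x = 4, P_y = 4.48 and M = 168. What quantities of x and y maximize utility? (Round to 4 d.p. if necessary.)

Plugging in: x* = (3·4.48/4)² = 11.2896, y* = 27.42.

x* = 11.2896, y* = 27.42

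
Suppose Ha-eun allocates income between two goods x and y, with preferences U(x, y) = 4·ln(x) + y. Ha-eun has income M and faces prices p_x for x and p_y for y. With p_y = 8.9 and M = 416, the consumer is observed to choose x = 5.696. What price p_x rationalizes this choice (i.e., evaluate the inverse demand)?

Set MRS = p_x/p_y: (4/x)/1 = p_x/p_y.
So x*(p_x,p_y) = 4·p_y/p_x, independent of income; and y* = (M − 4·p_y)/p_y.
Set x* = 5.696 in the demand function and solve for p_x: p_x = 6.25.

p_x = 6.25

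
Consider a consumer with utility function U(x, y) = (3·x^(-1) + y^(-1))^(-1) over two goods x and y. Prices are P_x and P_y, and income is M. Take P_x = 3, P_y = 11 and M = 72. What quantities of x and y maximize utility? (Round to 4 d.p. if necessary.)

x* = 11.3985, y* = 3.4368

From the CES first-order condition, 3·(y/x)^(2) = P_x/P_y.
Solve for the ratio: y/x = [(1/3)·P_x/P_y]^(0.5).
Substitute y = (y/x)·x into the budget: x* = M/(P_x + P_y·(y/x)).
Numerically y/x = 0.301511, so x* = 72/(3 + 11·0.301511) = 11.3985 and y* = 0.301511·11.3985 = 3.4368.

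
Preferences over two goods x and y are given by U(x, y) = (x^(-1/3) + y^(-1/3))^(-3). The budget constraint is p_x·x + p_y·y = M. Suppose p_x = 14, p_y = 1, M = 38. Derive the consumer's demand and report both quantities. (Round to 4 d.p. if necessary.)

From the CES first-order condition, (y/x)^(4/3) = p_x/p_y.
Hence y/x = (p_x/p_y)^(1/(4/3)), i.e. raised to the 0.75 power.
Substitute y = (y/x)·x into the budget: x* = M/(p_x + p_y·(y/x)).
Numerically y/x = 7.237624, so x* = 38/(14 + 1·7.237624) = 1.7893 and y* = 7.237624·1.7893 = 12.9501.

x* = 1.7893, y* = 12.9501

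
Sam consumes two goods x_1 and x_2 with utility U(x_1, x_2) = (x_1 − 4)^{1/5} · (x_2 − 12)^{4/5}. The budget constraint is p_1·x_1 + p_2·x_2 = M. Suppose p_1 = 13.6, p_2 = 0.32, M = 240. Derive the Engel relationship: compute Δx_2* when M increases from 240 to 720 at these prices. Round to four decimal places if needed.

After buying the subsistence bundle (4, 12), a share 0.2 of the remaining income goes to x_1: x_1* = 4 + 0.2·(M − 4p_1 − 12p_2)/p_1.
Discretionary income = 240 − 4·13.6 − 12·0.32 = 181.76; x_2* = 12 + 0.8·181.76/0.32 = 466.4.
At M' = 720: x_2* = 1666.4. Change: 1666.4 − 466.4 = 1200.

Δx_2* = 1200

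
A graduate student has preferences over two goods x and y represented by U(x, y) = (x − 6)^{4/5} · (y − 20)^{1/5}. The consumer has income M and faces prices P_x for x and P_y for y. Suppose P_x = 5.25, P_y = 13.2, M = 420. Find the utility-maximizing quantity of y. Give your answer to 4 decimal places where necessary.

This is Cobb-Douglas in (x−6, y−20): tangency gives 0.8·P_y·(y−20) = 0.2·P_x·(x−6).
Substituting into the budget: x* = 6 + 0.8·(M − 6·P_x − 20·P_y)/P_x, and y* = 20 + 0.2·(…)/P_y.
Discretionary income = 420 − 6·5.25 − 20·13.2 = 124.5; y* = 20 + 0.2·124.5/13.2 = 21.8864.

y* = 21.8864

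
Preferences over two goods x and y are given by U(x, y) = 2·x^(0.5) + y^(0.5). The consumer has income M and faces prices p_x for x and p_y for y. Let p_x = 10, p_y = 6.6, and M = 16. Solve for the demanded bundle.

MRS = MU_x/MU_y = 2·(y/x)^(0.5). Set equal to p_x/p_y.
Solve for the ratio: y/x = [(1/2)·p_x/p_y]^(2).
Substitute y = (y/x)·x into the budget: x* = M/(p_x + p_y·(y/x)).
Numerically y/x = 0.573921, so x* = 16/(10 + 6.6·0.573921) = 1.1604 and y* = 0.573921·1.1604 = 0.666.

x* = 1.1604, y* = 0.666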